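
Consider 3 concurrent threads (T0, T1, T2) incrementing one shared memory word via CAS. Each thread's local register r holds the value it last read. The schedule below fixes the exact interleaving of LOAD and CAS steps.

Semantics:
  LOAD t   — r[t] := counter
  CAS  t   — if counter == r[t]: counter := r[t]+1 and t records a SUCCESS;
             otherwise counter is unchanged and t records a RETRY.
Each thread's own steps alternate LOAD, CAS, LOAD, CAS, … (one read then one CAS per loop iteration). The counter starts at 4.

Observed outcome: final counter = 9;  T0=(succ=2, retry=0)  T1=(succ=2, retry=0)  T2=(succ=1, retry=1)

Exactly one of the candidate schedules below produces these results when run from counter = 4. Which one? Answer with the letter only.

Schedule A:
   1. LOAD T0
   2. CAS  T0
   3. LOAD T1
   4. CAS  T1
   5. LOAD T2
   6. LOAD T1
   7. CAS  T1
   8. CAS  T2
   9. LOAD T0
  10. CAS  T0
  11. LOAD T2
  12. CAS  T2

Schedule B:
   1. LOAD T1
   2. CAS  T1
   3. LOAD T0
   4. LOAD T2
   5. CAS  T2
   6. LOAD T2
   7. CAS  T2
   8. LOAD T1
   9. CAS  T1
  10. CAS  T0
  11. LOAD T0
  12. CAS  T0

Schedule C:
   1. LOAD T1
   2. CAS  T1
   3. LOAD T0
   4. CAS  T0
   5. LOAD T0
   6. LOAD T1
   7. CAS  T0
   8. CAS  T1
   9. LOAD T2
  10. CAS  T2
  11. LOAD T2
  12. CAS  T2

A

Tracing schedule A:
[1] T0.load  rd  (counter 4, T0.r 4)
[2] T0.cas  hit  (counter 5, T0.r 4)
[3] T1.load  rd  (counter 5, T1.r 5)
[4] T1.cas  hit  (counter 6, T1.r 5)
[5] T2.load  rd  (counter 6, T2.r 6)
[6] T1.load  rd  (counter 6, T1.r 6)
[7] T1.cas  hit  (counter 7, T1.r 6)
[8] T2.cas  miss  (counter 7, T2.r 6)
[9] T0.load  rd  (counter 7, T0.r 7)
[10] T0.cas  hit  (counter 8, T0.r 7)
[11] T2.load  rd  (counter 8, T2.r 8)
[12] T2.cas  hit  (counter 9, T2.r 8)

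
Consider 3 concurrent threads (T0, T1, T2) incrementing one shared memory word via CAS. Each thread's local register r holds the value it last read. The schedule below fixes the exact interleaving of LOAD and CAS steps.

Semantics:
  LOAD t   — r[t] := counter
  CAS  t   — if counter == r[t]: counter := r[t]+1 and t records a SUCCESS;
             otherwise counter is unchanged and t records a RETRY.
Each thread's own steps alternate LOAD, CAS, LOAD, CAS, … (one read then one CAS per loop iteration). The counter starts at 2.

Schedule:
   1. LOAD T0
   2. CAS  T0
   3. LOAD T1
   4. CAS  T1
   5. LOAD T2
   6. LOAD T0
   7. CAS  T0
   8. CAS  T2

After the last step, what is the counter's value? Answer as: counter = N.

counter = 5

[1] T0.load  rd  (counter 2, T0.r 2)
[2] T0.cas  hit  (counter 3, T0.r 2)
[3] T1.load  rd  (counter 3, T1.r 3)
[4] T1.cas  hit  (counter 4, T1.r 3)
[5] T2.load  rd  (counter 4, T2.r 4)
[6] T0.load  rd  (counter 4, T0.r 4)
[7] T0.cas  hit  (counter 5, T0.r 4)
[8] T2.cas  miss  (counter 5, T2.r 4)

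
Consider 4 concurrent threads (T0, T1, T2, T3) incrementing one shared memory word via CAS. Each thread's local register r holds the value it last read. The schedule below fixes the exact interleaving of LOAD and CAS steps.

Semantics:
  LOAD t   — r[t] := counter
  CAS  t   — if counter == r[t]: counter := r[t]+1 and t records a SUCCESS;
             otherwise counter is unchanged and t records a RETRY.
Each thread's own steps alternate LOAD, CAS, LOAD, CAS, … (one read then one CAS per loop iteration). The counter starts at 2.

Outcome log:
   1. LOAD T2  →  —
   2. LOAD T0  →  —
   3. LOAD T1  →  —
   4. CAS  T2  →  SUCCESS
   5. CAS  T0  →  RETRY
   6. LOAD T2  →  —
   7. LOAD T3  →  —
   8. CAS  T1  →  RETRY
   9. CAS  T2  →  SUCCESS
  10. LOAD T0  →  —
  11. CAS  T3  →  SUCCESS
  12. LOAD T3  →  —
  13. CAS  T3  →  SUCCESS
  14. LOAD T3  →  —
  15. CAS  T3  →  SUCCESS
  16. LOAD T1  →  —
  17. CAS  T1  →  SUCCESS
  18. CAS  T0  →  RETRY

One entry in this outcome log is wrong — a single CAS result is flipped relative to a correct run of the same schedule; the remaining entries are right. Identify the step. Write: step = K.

step = 11

Reference trace:
T2 LOAD — after: cnt=2, r=2 — load
T0 LOAD — after: cnt=2, r=2 — load
T1 LOAD — after: cnt=2, r=2 — load
T2 CAS — after: cnt=3, r=2 — ok
T0 CAS — after: cnt=3, r=2 — retry
T2 LOAD — after: cnt=3, r=3 — load
T3 LOAD — after: cnt=3, r=3 — load
T1 CAS — after: cnt=3, r=2 — retry
T2 CAS — after: cnt=4, r=3 — ok
T0 LOAD — after: cnt=4, r=4 — load
T3 CAS — after: cnt=4, r=3 — retry
T3 LOAD — after: cnt=4, r=4 — load
T3 CAS — after: cnt=5, r=4 — ok
T3 LOAD — after: cnt=5, r=5 — load
T3 CAS — after: cnt=6, r=5 — ok
T1 LOAD — after: cnt=6, r=6 — load
T1 CAS — after: cnt=7, r=6 — ok
T0 CAS — after: cnt=7, r=4 — retry
Flip is step 11.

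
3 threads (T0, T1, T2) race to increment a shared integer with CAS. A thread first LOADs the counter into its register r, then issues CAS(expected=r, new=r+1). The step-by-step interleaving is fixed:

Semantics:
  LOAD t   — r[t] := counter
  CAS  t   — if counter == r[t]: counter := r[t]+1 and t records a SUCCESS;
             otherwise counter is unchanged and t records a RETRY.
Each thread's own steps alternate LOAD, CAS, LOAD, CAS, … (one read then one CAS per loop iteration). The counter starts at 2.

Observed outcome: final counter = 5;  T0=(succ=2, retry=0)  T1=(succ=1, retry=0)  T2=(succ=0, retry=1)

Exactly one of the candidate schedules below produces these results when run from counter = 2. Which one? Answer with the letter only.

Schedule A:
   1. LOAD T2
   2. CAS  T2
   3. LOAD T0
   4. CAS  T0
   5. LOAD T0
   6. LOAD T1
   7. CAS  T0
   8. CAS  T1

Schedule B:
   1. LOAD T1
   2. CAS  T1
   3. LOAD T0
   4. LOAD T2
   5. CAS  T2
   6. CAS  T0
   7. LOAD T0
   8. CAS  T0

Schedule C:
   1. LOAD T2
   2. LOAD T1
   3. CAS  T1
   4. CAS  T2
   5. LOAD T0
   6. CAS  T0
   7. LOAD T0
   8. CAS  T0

C

Tracing schedule C:
T2 LOAD — after: cnt=2, r=2 — load
T1 LOAD — after: cnt=2, r=2 — load
T1 CAS — after: cnt=3, r=2 — ok
T2 CAS — after: cnt=3, r=2 — retry
T0 LOAD — after: cnt=3, r=3 — load
T0 CAS — after: cnt=4, r=3 — ok
T0 LOAD — after: cnt=4, r=4 — load
T0 CAS — after: cnt=5, r=4 — ok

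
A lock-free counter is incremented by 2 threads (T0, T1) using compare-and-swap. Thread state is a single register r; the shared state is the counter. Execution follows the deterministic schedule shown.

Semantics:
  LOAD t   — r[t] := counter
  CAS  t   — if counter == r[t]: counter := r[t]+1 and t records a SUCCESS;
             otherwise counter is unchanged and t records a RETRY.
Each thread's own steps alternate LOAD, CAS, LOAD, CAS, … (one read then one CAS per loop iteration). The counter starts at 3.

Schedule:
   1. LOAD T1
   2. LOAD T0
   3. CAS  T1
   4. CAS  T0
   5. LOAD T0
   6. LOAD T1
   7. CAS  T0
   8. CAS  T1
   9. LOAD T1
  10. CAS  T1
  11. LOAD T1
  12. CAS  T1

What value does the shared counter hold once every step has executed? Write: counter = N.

#1 T1 reads 3
#2 T0 reads 3
#3 T1 CAS(3→4) writes; counter now 4
#4 T0 CAS(3→4) fails; counter now 4
#5 T0 reads 4
#6 T1 reads 4
#7 T0 CAS(4→5) writes; counter now 5
#8 T1 CAS(4→5) fails; counter now 5
#9 T1 reads 5
#10 T1 CAS(5→6) writes; counter now 6
#11 T1 reads 6
#12 T1 CAS(6→7) writes; counter now 7

counter = 7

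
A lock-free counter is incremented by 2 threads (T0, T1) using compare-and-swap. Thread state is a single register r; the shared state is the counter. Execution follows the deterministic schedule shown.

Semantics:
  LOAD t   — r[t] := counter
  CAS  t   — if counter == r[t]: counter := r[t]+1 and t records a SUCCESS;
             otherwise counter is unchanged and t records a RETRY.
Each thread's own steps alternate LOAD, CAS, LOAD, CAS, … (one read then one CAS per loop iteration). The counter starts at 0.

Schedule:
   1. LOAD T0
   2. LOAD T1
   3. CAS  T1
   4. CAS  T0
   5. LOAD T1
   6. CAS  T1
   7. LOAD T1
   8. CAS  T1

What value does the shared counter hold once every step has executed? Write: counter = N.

counter = 3

step 1: T0 LOAD ⇒ load; ctr=0 reg=0
step 2: T1 LOAD ⇒ load; ctr=0 reg=0
step 3: T1 CAS ⇒ ok; ctr=1 reg=0
step 4: T0 CAS ⇒ retry; ctr=1 reg=0
step 5: T1 LOAD ⇒ load; ctr=1 reg=1
step 6: T1 CAS ⇒ ok; ctr=2 reg=1
step 7: T1 LOAD ⇒ load; ctr=2 reg=2
step 8: T1 CAS ⇒ ok; ctr=3 reg=2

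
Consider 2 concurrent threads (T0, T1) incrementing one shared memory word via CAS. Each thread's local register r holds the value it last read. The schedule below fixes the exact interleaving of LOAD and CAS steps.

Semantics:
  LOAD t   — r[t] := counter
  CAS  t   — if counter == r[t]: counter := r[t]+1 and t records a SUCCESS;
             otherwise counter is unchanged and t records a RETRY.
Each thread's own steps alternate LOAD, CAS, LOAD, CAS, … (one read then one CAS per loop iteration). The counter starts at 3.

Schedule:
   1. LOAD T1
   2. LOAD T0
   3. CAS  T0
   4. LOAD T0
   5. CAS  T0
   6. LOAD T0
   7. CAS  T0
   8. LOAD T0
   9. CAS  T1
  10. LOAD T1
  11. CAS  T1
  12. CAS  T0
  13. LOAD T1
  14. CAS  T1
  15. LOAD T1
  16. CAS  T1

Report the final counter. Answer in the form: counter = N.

T1 LOAD — after: cnt=3, r=3 — load
T0 LOAD — after: cnt=3, r=3 — load
T0 CAS — after: cnt=4, r=3 — ok
T0 LOAD — after: cnt=4, r=4 — load
T0 CAS — after: cnt=5, r=4 — ok
T0 LOAD — after: cnt=5, r=5 — load
T0 CAS — after: cnt=6, r=5 — ok
T0 LOAD — after: cnt=6, r=6 — load
T1 CAS — after: cnt=6, r=3 — retry
T1 LOAD — after: cnt=6, r=6 — load
T1 CAS — after: cnt=7, r=6 — ok
T0 CAS — after: cnt=7, r=6 — retry
T1 LOAD — after: cnt=7, r=7 — load
T1 CAS — after: cnt=8, r=7 — ok
T1 LOAD — after: cnt=8, r=8 — load
T1 CAS — after: cnt=9, r=8 — ok

counter = 9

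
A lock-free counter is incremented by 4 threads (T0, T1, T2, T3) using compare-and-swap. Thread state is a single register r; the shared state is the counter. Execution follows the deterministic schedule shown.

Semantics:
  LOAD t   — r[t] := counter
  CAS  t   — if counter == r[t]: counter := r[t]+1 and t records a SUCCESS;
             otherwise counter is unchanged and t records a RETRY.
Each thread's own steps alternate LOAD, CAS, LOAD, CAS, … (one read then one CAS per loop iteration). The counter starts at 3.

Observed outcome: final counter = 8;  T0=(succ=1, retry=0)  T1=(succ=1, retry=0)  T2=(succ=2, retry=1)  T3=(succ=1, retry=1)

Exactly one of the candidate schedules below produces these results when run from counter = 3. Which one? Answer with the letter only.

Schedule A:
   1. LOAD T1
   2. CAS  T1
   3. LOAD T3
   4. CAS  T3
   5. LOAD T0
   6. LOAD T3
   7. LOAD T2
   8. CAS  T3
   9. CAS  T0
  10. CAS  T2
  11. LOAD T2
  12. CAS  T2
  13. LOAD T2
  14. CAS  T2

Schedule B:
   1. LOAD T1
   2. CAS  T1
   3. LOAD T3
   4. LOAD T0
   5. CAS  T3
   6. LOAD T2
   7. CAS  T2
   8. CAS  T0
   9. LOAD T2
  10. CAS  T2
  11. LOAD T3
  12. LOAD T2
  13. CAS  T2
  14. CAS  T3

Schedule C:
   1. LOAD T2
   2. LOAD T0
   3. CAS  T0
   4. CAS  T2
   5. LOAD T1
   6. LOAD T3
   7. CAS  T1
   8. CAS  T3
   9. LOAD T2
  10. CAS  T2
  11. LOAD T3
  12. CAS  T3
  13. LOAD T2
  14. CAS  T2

C

Run C:
#1 T2 reads 3
#2 T0 reads 3
#3 T0 CAS(3→4) writes; counter now 4
#4 T2 CAS(3→4) fails; counter now 4
#5 T1 reads 4
#6 T3 reads 4
#7 T1 CAS(4→5) writes; counter now 5
#8 T3 CAS(4→5) fails; counter now 5
#9 T2 reads 5
#10 T2 CAS(5→6) writes; counter now 6
#11 T3 reads 6
#12 T3 CAS(6→7) writes; counter now 7
#13 T2 reads 7
#14 T2 CAS(7→8) writes; counter now 8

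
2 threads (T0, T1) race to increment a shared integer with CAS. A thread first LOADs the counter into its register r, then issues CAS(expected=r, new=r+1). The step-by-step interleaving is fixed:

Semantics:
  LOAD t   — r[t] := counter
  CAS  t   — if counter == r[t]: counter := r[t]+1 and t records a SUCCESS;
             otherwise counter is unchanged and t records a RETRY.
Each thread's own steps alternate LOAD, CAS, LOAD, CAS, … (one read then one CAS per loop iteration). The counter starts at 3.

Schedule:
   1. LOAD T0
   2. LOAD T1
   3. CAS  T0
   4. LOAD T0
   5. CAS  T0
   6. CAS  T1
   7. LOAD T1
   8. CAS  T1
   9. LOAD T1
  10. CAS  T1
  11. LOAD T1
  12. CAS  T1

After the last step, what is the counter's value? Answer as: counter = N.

counter = 8

   1) LOAD T0:  M=3  r_T0=3
   2) LOAD T1:  M=3  r_T1=3
   3) CAS  T0:  M=4  r_T0=3 ✓
   4) LOAD T0:  M=4  r_T0=4
   5) CAS  T0:  M=5  r_T0=4 ✓
   6) CAS  T1:  M=5  r_T1=3 ✗
   7) LOAD T1:  M=5  r_T1=5
   8) CAS  T1:  M=6  r_T1=5 ✓
   9) LOAD T1:  M=6  r_T1=6
  10) CAS  T1:  M=7  r_T1=6 ✓
  11) LOAD T1:  M=7  r_T1=7
  12) CAS  T1:  M=8  r_T1=7 ✓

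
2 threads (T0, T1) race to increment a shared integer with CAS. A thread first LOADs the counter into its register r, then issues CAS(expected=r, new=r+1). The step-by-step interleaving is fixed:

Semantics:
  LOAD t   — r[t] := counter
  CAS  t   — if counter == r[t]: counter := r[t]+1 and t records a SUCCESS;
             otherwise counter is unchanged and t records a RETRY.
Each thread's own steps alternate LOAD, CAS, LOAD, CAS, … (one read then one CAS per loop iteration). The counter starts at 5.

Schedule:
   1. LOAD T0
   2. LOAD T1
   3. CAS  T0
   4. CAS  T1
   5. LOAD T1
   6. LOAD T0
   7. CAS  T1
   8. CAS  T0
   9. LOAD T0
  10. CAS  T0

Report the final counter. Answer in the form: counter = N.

counter = 8

T0 LOAD — after: cnt=5, r=5 — load
T1 LOAD — after: cnt=5, r=5 — load
T0 CAS — after: cnt=6, r=5 — ok
T1 CAS — after: cnt=6, r=5 — retry
T1 LOAD — after: cnt=6, r=6 — load
T0 LOAD — after: cnt=6, r=6 — load
T1 CAS — after: cnt=7, r=6 — ok
T0 CAS — after: cnt=7, r=6 — retry
T0 LOAD — after: cnt=7, r=7 — load
T0 CAS — after: cnt=8, r=7 — ok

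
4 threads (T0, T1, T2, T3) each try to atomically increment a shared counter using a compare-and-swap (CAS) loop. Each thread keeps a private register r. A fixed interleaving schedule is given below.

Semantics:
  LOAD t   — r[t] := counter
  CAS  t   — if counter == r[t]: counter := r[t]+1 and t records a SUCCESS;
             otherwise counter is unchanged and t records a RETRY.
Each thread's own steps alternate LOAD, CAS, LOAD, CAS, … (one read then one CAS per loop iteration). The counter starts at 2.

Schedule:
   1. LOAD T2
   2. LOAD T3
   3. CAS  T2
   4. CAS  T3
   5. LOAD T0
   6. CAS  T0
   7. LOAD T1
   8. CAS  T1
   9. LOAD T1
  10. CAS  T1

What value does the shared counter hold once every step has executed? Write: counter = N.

[1] T2.load  rd  (counter 2, T2.r 2)
[2] T3.load  rd  (counter 2, T3.r 2)
[3] T2.cas  hit  (counter 3, T2.r 2)
[4] T3.cas  miss  (counter 3, T3.r 2)
[5] T0.load  rd  (counter 3, T0.r 3)
[6] T0.cas  hit  (counter 4, T0.r 3)
[7] T1.load  rd  (counter 4, T1.r 4)
[8] T1.cas  hit  (counter 5, T1.r 4)
[9] T1.load  rd  (counter 5, T1.r 5)
[10] T1.cas  hit  (counter 6, T1.r 5)

counter = 6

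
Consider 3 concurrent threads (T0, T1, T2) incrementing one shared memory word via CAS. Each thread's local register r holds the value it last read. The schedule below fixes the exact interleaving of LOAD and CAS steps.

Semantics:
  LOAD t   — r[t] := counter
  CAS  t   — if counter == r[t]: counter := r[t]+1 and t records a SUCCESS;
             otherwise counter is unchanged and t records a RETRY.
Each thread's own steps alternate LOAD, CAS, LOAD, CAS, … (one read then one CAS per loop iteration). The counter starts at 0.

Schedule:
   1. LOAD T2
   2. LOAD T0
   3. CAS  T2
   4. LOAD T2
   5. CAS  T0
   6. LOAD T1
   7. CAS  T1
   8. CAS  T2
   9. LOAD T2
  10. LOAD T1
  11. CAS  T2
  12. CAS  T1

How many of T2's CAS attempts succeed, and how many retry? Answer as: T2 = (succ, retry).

step 1: T2 LOAD ⇒ load; ctr=0 reg=0
step 2: T0 LOAD ⇒ load; ctr=0 reg=0
step 3: T2 CAS ⇒ ok; ctr=1 reg=0
step 4: T2 LOAD ⇒ load; ctr=1 reg=1
step 5: T0 CAS ⇒ retry; ctr=1 reg=0
step 6: T1 LOAD ⇒ load; ctr=1 reg=1
step 7: T1 CAS ⇒ ok; ctr=2 reg=1
step 8: T2 CAS ⇒ retry; ctr=2 reg=1
step 9: T2 LOAD ⇒ load; ctr=2 reg=2
step 10: T1 LOAD ⇒ load; ctr=2 reg=2
step 11: T2 CAS ⇒ ok; ctr=3 reg=2
step 12: T1 CAS ⇒ retry; ctr=3 reg=2

T2 = (2, 1)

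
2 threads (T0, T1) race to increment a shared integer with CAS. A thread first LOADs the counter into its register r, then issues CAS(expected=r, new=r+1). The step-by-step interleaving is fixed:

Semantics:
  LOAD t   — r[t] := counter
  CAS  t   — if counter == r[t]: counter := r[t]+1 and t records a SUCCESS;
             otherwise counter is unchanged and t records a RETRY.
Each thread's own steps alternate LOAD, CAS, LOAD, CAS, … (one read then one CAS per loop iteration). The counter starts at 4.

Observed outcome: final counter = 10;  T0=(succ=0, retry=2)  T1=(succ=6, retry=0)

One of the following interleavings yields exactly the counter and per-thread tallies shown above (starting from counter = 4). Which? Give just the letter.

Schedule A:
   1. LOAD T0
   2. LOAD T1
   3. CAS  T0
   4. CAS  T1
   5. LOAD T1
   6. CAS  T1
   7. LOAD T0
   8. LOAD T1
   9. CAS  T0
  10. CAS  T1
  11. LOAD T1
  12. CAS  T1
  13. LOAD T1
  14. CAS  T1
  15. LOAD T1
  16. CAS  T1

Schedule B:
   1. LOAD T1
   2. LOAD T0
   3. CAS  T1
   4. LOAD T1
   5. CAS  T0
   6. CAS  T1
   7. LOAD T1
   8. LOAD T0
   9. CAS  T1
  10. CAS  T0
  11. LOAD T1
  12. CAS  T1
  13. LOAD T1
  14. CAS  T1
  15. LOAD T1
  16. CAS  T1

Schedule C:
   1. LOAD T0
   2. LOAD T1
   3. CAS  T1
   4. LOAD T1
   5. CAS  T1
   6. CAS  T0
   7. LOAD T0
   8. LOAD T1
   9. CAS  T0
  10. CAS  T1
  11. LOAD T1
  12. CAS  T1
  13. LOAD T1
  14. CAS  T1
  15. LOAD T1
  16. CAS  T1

Simulating candidate B:
#1 T1 reads 4
#2 T0 reads 4
#3 T1 CAS(4→5) writes; counter now 5
#4 T1 reads 5
#5 T0 CAS(4→5) fails; counter now 5
#6 T1 CAS(5→6) writes; counter now 6
#7 T1 reads 6
#8 T0 reads 6
#9 T1 CAS(6→7) writes; counter now 7
#10 T0 CAS(6→7) fails; counter now 7
#11 T1 reads 7
#12 T1 CAS(7→8) writes; counter now 8
#13 T1 reads 8
#14 T1 CAS(8→9) writes; counter now 9
#15 T1 reads 9
#16 T1 CAS(9→10) writes; counter now 10

B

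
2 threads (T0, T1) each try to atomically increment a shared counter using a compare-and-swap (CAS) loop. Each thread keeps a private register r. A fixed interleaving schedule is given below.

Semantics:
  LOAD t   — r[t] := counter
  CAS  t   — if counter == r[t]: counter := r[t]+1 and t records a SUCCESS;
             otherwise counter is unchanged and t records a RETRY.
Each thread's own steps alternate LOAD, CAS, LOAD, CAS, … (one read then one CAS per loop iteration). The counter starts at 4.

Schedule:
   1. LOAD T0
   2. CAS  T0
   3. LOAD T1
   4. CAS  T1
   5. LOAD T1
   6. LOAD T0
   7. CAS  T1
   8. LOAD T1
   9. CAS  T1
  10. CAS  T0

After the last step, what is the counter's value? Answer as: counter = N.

   1) LOAD T0:  M=4  r_T0=4
   2) CAS  T0:  M=5  r_T0=4 ✓
   3) LOAD T1:  M=5  r_T1=5
   4) CAS  T1:  M=6  r_T1=5 ✓
   5) LOAD T1:  M=6  r_T1=6
   6) LOAD T0:  M=6  r_T0=6
   7) CAS  T1:  M=7  r_T1=6 ✓
   8) LOAD T1:  M=7  r_T1=7
   9) CAS  T1:  M=8  r_T1=7 ✓
  10) CAS  T0:  M=8  r_T0=6 ✗

counter = 8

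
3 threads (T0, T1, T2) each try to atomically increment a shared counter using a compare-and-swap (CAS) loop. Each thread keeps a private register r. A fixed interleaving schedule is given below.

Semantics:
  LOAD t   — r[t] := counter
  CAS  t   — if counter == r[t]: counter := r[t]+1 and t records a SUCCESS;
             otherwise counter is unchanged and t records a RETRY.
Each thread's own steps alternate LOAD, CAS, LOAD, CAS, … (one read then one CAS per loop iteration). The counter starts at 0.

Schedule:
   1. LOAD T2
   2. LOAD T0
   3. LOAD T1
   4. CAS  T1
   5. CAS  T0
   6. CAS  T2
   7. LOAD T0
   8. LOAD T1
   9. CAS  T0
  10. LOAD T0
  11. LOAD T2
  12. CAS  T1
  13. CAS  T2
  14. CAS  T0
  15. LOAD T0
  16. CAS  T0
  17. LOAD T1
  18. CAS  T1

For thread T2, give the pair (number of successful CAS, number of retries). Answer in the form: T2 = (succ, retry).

[1] T2.load  rd  (counter 0, T2.r 0)
[2] T0.load  rd  (counter 0, T0.r 0)
[3] T1.load  rd  (counter 0, T1.r 0)
[4] T1.cas  hit  (counter 1, T1.r 0)
[5] T0.cas  miss  (counter 1, T0.r 0)
[6] T2.cas  miss  (counter 1, T2.r 0)
[7] T0.load  rd  (counter 1, T0.r 1)
[8] T1.load  rd  (counter 1, T1.r 1)
[9] T0.cas  hit  (counter 2, T0.r 1)
[10] T0.load  rd  (counter 2, T0.r 2)
[11] T2.load  rd  (counter 2, T2.r 2)
[12] T1.cas  miss  (counter 2, T1.r 1)
[13] T2.cas  hit  (counter 3, T2.r 2)
[14] T0.cas  miss  (counter 3, T0.r 2)
[15] T0.load  rd  (counter 3, T0.r 3)
[16] T0.cas  hit  (counter 4, T0.r 3)
[17] T1.load  rd  (counter 4, T1.r 4)
[18] T1.cas  hit  (counter 5, T1.r 4)

T2 = (1, 1)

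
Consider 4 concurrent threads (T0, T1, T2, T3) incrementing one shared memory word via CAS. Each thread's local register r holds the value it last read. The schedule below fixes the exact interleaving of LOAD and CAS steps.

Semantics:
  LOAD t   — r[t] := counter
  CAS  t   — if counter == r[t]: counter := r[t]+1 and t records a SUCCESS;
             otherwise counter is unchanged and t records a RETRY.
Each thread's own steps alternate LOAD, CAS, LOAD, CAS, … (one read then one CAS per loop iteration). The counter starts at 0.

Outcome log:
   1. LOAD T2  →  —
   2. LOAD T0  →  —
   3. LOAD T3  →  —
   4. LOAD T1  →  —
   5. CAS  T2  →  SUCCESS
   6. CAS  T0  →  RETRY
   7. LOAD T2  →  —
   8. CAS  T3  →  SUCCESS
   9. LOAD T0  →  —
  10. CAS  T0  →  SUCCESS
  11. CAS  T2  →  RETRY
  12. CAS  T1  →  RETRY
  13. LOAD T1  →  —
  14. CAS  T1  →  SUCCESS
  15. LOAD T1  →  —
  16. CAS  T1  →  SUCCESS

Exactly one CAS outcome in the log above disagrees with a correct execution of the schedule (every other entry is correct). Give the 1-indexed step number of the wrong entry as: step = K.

step = 8

Re-executing:
step 1: T2 LOAD ⇒ load; ctr=0 reg=0
step 2: T0 LOAD ⇒ load; ctr=0 reg=0
step 3: T3 LOAD ⇒ load; ctr=0 reg=0
step 4: T1 LOAD ⇒ load; ctr=0 reg=0
step 5: T2 CAS ⇒ ok; ctr=1 reg=0
step 6: T0 CAS ⇒ retry; ctr=1 reg=0
step 7: T2 LOAD ⇒ load; ctr=1 reg=1
step 8: T3 CAS ⇒ retry; ctr=1 reg=0
step 9: T0 LOAD ⇒ load; ctr=1 reg=1
step 10: T0 CAS ⇒ ok; ctr=2 reg=1
step 11: T2 CAS ⇒ retry; ctr=2 reg=1
step 12: T1 CAS ⇒ retry; ctr=2 reg=0
step 13: T1 LOAD ⇒ load; ctr=2 reg=2
step 14: T1 CAS ⇒ ok; ctr=3 reg=2
step 15: T1 LOAD ⇒ load; ctr=3 reg=3
step 16: T1 CAS ⇒ ok; ctr=4 reg=3
Flip is step 8.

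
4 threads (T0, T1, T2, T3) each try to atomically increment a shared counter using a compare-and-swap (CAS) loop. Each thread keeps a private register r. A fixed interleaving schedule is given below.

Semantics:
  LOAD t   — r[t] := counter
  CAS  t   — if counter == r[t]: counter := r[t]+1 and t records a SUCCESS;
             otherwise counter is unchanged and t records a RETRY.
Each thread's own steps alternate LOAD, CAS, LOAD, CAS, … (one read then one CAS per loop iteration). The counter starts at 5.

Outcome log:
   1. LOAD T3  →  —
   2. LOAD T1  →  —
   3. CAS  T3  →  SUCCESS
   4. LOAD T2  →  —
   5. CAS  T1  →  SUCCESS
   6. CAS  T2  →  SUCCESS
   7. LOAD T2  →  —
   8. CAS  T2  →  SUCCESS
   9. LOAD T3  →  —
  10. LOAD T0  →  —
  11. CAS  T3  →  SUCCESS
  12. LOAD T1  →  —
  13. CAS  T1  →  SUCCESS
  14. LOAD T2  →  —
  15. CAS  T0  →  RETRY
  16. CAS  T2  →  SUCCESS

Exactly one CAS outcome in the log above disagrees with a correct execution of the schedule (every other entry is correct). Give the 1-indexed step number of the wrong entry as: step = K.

step = 5

Reference trace:
T3 LOAD — after: cnt=5, r=5 — load
T1 LOAD — after: cnt=5, r=5 — load
T3 CAS — after: cnt=6, r=5 — ok
T2 LOAD — after: cnt=6, r=6 — load
T1 CAS — after: cnt=6, r=5 — retry
T2 CAS — after: cnt=7, r=6 — ok
T2 LOAD — after: cnt=7, r=7 — load
T2 CAS — after: cnt=8, r=7 — ok
T3 LOAD — after: cnt=8, r=8 — load
T0 LOAD — after: cnt=8, r=8 — load
T3 CAS — after: cnt=9, r=8 — ok
T1 LOAD — after: cnt=9, r=9 — load
T1 CAS — after: cnt=10, r=9 — ok
T2 LOAD — after: cnt=10, r=10 — load
T0 CAS — after: cnt=10, r=8 — retry
T2 CAS — after: cnt=11, r=10 — ok
Mismatch at 5.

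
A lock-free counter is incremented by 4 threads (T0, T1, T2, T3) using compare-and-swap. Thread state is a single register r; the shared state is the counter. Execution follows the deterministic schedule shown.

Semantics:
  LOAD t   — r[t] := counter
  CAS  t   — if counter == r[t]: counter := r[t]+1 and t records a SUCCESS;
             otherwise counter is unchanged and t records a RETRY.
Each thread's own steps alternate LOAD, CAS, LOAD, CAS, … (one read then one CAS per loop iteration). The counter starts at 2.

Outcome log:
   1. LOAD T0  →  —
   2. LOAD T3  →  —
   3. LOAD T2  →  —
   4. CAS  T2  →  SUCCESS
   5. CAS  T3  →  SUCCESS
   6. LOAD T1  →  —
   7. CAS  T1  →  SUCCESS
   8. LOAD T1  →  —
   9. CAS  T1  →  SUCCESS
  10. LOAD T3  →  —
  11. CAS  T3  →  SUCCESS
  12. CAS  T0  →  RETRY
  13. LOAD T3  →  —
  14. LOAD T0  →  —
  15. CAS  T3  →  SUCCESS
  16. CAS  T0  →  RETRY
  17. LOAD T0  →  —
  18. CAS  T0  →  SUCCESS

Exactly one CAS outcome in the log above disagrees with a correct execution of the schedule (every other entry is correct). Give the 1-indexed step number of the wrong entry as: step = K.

step = 5

Correct run:
#1 T0 reads 2
#2 T3 reads 2
#3 T2 reads 2
#4 T2 CAS(2→3) writes; counter now 3
#5 T3 CAS(2→3) fails; counter now 3
#6 T1 reads 3
#7 T1 CAS(3→4) writes; counter now 4
#8 T1 reads 4
#9 T1 CAS(4→5) writes; counter now 5
#10 T3 reads 5
#11 T3 CAS(5→6) writes; counter now 6
#12 T0 CAS(2→3) fails; counter now 6
#13 T3 reads 6
#14 T0 reads 6
#15 T3 CAS(6→7) writes; counter now 7
#16 T0 CAS(6→7) fails; counter now 7
#17 T0 reads 7
#18 T0 CAS(7→8) writes; counter now 8
Flip is step 5.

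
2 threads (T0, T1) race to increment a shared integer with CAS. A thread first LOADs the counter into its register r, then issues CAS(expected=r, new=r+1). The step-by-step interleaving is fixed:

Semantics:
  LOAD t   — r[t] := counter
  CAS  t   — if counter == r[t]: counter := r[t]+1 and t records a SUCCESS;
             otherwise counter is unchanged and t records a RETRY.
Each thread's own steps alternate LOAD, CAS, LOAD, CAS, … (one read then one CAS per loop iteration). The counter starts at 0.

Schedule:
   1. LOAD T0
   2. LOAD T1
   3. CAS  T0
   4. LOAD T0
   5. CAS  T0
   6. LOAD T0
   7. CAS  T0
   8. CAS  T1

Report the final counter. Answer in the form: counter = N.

counter = 3

1. LOAD T0 → mem=0 r[T0]=0 [LOAD]
2. LOAD T1 → mem=0 r[T1]=0 [LOAD]
3. CAS T0 → mem=1 r[T0]=0 [OK]
4. LOAD T0 → mem=1 r[T0]=1 [LOAD]
5. CAS T0 → mem=2 r[T0]=1 [OK]
6. LOAD T0 → mem=2 r[T0]=2 [LOAD]
7. CAS T0 → mem=3 r[T0]=2 [OK]
8. CAS T1 → mem=3 r[T1]=0 [RETRY]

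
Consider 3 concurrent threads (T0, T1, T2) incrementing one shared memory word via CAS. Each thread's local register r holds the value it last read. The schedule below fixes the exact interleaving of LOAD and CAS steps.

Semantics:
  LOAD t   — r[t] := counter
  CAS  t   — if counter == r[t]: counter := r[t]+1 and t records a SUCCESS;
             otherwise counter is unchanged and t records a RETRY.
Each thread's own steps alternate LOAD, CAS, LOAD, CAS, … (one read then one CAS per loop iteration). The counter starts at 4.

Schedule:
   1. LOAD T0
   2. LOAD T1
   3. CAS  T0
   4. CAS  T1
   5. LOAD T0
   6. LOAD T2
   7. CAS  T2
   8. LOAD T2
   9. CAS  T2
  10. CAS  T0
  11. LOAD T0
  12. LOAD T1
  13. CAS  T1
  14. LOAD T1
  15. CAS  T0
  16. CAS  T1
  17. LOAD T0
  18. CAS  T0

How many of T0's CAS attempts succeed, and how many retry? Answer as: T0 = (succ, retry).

T0 = (2, 2)

   1) LOAD T0:  M=4  r_T0=4
   2) LOAD T1:  M=4  r_T1=4
   3) CAS  T0:  M=5  r_T0=4 ✓
   4) CAS  T1:  M=5  r_T1=4 ✗
   5) LOAD T0:  M=5  r_T0=5
   6) LOAD T2:  M=5  r_T2=5
   7) CAS  T2:  M=6  r_T2=5 ✓
   8) LOAD T2:  M=6  r_T2=6
   9) CAS  T2:  M=7  r_T2=6 ✓
  10) CAS  T0:  M=7  r_T0=5 ✗
  11) LOAD T0:  M=7  r_T0=7
  12) LOAD T1:  M=7  r_T1=7
  13) CAS  T1:  M=8  r_T1=7 ✓
  14) LOAD T1:  M=8  r_T1=8
  15) CAS  T0:  M=8  r_T0=7 ✗
  16) CAS  T1:  M=9  r_T1=8 ✓
  17) LOAD T0:  M=9  r_T0=9
  18) CAS  T0:  M=10  r_T0=9 ✓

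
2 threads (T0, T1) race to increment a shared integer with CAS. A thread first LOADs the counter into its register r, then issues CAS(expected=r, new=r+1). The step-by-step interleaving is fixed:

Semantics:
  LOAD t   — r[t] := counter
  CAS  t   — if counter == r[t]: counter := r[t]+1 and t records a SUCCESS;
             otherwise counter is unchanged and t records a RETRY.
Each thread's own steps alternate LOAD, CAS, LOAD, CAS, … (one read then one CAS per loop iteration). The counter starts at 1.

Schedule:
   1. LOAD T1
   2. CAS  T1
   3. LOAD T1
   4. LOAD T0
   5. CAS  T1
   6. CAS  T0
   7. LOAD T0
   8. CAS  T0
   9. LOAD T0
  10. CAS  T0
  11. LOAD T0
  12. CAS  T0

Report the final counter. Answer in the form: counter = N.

counter = 6

#1 T1 reads 1
#2 T1 CAS(1→2) writes; counter now 2
#3 T1 reads 2
#4 T0 reads 2
#5 T1 CAS(2→3) writes; counter now 3
#6 T0 CAS(2→3) fails; counter now 3
#7 T0 reads 3
#8 T0 CAS(3→4) writes; counter now 4
#9 T0 reads 4
#10 T0 CAS(4→5) writes; counter now 5
#11 T0 reads 5
#12 T0 CAS(5→6) writes; counter now 6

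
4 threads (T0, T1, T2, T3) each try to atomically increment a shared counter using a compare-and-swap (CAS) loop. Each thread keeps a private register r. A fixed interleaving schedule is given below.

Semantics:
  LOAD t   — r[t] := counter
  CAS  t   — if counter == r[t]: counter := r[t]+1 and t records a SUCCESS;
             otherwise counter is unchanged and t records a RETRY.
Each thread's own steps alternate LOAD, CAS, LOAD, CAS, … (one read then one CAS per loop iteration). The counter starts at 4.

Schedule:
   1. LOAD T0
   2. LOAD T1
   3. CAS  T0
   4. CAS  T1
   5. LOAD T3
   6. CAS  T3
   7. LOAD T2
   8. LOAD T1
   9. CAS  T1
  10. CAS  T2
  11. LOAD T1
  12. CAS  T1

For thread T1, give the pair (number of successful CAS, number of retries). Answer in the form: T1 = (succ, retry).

T1 = (2, 1)

[1] T0.load  rd  (counter 4, T0.r 4)
[2] T1.load  rd  (counter 4, T1.r 4)
[3] T0.cas  hit  (counter 5, T0.r 4)
[4] T1.cas  miss  (counter 5, T1.r 4)
[5] T3.load  rd  (counter 5, T3.r 5)
[6] T3.cas  hit  (counter 6, T3.r 5)
[7] T2.load  rd  (counter 6, T2.r 6)
[8] T1.load  rd  (counter 6, T1.r 6)
[9] T1.cas  hit  (counter 7, T1.r 6)
[10] T2.cas  miss  (counter 7, T2.r 6)
[11] T1.load  rd  (counter 7, T1.r 7)
[12] T1.cas  hit  (counter 8, T1.r 7)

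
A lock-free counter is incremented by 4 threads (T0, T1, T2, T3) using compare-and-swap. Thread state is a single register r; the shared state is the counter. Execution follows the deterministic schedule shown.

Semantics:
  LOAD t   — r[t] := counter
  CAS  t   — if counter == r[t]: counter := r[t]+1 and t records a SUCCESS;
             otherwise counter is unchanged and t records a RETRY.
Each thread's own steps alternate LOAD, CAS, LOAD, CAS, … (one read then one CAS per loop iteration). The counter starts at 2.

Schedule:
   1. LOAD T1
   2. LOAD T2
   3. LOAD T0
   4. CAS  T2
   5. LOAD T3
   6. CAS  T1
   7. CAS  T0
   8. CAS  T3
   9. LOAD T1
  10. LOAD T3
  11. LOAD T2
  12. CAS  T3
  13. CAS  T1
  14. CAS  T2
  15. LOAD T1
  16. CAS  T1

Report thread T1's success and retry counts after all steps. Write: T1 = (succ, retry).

#1 T1 reads 2
#2 T2 reads 2
#3 T0 reads 2
#4 T2 CAS(2→3) writes; counter now 3
#5 T3 reads 3
#6 T1 CAS(2→3) fails; counter now 3
#7 T0 CAS(2→3) fails; counter now 3
#8 T3 CAS(3→4) writes; counter now 4
#9 T1 reads 4
#10 T3 reads 4
#11 T2 reads 4
#12 T3 CAS(4→5) writes; counter now 5
#13 T1 CAS(4→5) fails; counter now 5
#14 T2 CAS(4→5) fails; counter now 5
#15 T1 reads 5
#16 T1 CAS(5→6) writes; counter now 6

T1 = (1, 2)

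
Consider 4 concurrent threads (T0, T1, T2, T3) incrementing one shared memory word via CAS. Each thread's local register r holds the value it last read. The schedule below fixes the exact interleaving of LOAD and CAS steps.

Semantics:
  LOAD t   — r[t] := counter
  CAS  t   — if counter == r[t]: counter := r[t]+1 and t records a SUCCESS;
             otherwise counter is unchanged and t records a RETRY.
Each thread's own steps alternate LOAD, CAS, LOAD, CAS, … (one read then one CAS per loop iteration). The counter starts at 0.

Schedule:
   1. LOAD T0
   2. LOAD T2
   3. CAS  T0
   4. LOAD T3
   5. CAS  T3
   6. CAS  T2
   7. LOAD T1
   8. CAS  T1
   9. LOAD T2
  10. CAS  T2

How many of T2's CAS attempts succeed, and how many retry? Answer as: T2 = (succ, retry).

T2 = (1, 1)

[1] T0.load  rd  (counter 0, T0.r 0)
[2] T2.load  rd  (counter 0, T2.r 0)
[3] T0.cas  hit  (counter 1, T0.r 0)
[4] T3.load  rd  (counter 1, T3.r 1)
[5] T3.cas  hit  (counter 2, T3.r 1)
[6] T2.cas  miss  (counter 2, T2.r 0)
[7] T1.load  rd  (counter 2, T1.r 2)
[8] T1.cas  hit  (counter 3, T1.r 2)
[9] T2.load  rd  (counter 3, T2.r 3)
[10] T2.cas  hit  (counter 4, T2.r 3)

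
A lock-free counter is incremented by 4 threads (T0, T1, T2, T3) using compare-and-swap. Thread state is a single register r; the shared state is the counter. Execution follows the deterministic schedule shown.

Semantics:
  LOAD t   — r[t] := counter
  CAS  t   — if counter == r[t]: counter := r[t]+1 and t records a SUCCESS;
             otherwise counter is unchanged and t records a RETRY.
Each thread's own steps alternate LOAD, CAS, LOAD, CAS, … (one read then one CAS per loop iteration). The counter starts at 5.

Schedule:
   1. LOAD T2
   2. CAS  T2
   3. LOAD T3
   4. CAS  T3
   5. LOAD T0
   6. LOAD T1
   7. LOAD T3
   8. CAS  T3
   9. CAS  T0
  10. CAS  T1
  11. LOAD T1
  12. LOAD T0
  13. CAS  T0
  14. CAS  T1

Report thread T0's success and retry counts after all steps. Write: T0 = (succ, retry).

#1 T2 reads 5
#2 T2 CAS(5→6) writes; counter now 6
#3 T3 reads 6
#4 T3 CAS(6→7) writes; counter now 7
#5 T0 reads 7
#6 T1 reads 7
#7 T3 reads 7
#8 T3 CAS(7→8) writes; counter now 8
#9 T0 CAS(7→8) fails; counter now 8
#10 T1 CAS(7→8) fails; counter now 8
#11 T1 reads 8
#12 T0 reads 8
#13 T0 CAS(8→9) writes; counter now 9
#14 T1 CAS(8→9) fails; counter now 9

T0 = (1, 1)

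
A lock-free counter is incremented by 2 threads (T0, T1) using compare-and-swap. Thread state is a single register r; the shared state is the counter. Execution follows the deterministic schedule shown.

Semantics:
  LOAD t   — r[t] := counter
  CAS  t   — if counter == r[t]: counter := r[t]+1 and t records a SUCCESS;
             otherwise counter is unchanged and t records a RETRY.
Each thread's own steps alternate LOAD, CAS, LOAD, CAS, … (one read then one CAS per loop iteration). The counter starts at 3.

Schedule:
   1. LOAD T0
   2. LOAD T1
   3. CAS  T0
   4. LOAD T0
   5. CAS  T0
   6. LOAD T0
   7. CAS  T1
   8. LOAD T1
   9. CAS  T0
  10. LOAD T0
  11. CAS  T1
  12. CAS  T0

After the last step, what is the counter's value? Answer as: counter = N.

counter = 7

   1) LOAD T0:  M=3  r_T0=3
   2) LOAD T1:  M=3  r_T1=3
   3) CAS  T0:  M=4  r_T0=3 ✓
   4) LOAD T0:  M=4  r_T0=4
   5) CAS  T0:  M=5  r_T0=4 ✓
   6) LOAD T0:  M=5  r_T0=5
   7) CAS  T1:  M=5  r_T1=3 ✗
   8) LOAD T1:  M=5  r_T1=5
   9) CAS  T0:  M=6  r_T0=5 ✓
  10) LOAD T0:  M=6  r_T0=6
  11) CAS  T1:  M=6  r_T1=5 ✗
  12) CAS  T0:  M=7  r_T0=6 ✓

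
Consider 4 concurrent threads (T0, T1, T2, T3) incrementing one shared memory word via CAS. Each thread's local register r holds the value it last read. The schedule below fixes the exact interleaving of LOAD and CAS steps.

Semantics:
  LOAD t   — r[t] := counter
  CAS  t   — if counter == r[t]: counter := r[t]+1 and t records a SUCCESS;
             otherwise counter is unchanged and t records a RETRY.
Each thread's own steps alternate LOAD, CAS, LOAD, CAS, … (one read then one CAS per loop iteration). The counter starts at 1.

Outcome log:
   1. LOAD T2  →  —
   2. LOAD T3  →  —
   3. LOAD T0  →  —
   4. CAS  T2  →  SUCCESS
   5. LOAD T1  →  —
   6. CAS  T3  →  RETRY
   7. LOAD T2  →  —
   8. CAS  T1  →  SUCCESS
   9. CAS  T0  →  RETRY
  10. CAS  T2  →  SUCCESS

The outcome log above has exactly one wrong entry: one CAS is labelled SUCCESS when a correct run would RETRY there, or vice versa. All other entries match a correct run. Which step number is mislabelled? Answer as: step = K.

Reference trace:
#1 T2 reads 1
#2 T3 reads 1
#3 T0 reads 1
#4 T2 CAS(1→2) writes; counter now 2
#5 T1 reads 2
#6 T3 CAS(1→2) fails; counter now 2
#7 T2 reads 2
#8 T1 CAS(2→3) writes; counter now 3
#9 T0 CAS(1→2) fails; counter now 3
#10 T2 CAS(2→3) fails; counter now 3
Log disagrees first at step 10.

step = 10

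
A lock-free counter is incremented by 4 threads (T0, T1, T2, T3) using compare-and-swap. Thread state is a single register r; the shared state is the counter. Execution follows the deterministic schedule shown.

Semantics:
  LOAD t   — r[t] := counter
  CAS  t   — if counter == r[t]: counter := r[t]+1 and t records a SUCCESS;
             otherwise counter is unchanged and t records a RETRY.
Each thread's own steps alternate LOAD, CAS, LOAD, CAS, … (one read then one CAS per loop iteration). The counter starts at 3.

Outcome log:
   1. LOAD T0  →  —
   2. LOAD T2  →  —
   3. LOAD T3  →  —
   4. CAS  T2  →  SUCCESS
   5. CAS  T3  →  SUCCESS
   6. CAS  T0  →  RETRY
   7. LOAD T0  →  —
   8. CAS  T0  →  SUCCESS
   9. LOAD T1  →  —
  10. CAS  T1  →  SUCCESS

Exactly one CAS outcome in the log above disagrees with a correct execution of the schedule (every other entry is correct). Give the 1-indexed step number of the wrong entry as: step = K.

Reference trace:
step 1: T0 LOAD ⇒ load; ctr=3 reg=3
step 2: T2 LOAD ⇒ load; ctr=3 reg=3
step 3: T3 LOAD ⇒ load; ctr=3 reg=3
step 4: T2 CAS ⇒ ok; ctr=4 reg=3
step 5: T3 CAS ⇒ retry; ctr=4 reg=3
step 6: T0 CAS ⇒ retry; ctr=4 reg=3
step 7: T0 LOAD ⇒ load; ctr=4 reg=4
step 8: T0 CAS ⇒ ok; ctr=5 reg=4
step 9: T1 LOAD ⇒ load; ctr=5 reg=5
step 10: T1 CAS ⇒ ok; ctr=6 reg=5
Flip is step 5.

step = 5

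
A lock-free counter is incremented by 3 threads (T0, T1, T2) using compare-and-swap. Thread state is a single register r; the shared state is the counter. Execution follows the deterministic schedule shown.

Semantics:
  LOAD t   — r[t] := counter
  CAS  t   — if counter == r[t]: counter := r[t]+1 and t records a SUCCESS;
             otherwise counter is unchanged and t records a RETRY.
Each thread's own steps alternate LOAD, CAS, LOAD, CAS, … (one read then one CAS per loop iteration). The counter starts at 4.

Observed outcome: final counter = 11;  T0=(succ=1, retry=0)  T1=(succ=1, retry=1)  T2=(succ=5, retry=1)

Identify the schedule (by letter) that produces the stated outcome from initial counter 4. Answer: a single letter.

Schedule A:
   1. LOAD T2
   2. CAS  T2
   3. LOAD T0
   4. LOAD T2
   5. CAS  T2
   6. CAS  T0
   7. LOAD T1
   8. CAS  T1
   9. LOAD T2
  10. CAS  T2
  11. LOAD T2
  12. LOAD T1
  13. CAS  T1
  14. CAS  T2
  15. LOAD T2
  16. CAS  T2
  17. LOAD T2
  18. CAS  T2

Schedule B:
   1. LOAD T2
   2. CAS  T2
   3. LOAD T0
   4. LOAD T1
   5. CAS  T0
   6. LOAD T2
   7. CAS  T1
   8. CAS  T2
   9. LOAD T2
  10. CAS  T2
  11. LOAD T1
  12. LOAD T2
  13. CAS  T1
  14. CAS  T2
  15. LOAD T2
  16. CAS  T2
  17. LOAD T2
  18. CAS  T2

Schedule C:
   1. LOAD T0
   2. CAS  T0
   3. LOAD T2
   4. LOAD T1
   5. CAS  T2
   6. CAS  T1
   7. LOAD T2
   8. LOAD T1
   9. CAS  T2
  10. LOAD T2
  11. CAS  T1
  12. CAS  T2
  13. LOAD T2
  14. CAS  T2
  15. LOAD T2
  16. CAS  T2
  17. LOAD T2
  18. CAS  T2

Tracing schedule B:
#1 T2 reads 4
#2 T2 CAS(4→5) writes; counter now 5
#3 T0 reads 5
#4 T1 reads 5
#5 T0 CAS(5→6) writes; counter now 6
#6 T2 reads 6
#7 T1 CAS(5→6) fails; counter now 6
#8 T2 CAS(6→7) writes; counter now 7
#9 T2 reads 7
#10 T2 CAS(7→8) writes; counter now 8
#11 T1 reads 8
#12 T2 reads 8
#13 T1 CAS(8→9) writes; counter now 9
#14 T2 CAS(8→9) fails; counter now 9
#15 T2 reads 9
#16 T2 CAS(9→10) writes; counter now 10
#17 T2 reads 10
#18 T2 CAS(10→11) writes; counter now 11

B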